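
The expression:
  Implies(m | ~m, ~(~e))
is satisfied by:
  {e: True}


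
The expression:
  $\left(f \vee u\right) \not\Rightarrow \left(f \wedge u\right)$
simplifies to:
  $\left(f \wedge \neg u\right) \vee \left(u \wedge \neg f\right)$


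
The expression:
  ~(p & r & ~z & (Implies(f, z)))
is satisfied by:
  {z: True, f: True, p: False, r: False}
  {z: True, p: False, f: False, r: False}
  {f: True, z: False, p: False, r: False}
  {z: False, p: False, f: False, r: False}
  {r: True, z: True, f: True, p: False}
  {r: True, z: True, p: False, f: False}
  {r: True, f: True, z: False, p: False}
  {r: True, z: False, p: False, f: False}
  {z: True, p: True, f: True, r: False}
  {z: True, p: True, r: False, f: False}
  {p: True, f: True, r: False, z: False}
  {p: True, r: False, f: False, z: False}
  {z: True, p: True, r: True, f: True}
  {z: True, p: True, r: True, f: False}
  {p: True, r: True, f: True, z: False}


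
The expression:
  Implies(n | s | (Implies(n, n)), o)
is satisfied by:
  {o: True}


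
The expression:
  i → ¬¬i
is always true.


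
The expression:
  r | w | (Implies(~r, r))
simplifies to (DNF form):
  r | w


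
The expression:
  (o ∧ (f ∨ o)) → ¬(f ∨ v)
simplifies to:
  (¬f ∧ ¬v) ∨ ¬o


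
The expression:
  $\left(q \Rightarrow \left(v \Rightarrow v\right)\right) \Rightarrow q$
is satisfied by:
  {q: True}


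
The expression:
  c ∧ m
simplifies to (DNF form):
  c ∧ m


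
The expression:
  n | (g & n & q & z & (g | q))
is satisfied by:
  {n: True}


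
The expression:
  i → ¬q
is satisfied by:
  {q: False, i: False}
  {i: True, q: False}
  {q: True, i: False}


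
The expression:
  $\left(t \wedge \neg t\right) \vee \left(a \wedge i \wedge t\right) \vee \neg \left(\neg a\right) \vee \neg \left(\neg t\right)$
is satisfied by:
  {a: True, t: True}
  {a: True, t: False}
  {t: True, a: False}


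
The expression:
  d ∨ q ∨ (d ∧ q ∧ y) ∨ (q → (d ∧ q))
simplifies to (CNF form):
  True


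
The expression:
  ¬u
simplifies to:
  ¬u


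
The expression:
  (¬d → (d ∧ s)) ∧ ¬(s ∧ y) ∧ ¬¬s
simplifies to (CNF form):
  d ∧ s ∧ ¬y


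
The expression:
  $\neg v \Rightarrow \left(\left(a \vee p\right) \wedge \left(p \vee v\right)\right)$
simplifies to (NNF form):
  $p \vee v$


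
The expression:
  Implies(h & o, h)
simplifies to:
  True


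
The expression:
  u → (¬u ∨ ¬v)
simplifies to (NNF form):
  ¬u ∨ ¬v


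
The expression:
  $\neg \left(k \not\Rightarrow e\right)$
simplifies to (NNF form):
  $e \vee \neg k$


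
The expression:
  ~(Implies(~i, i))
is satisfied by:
  {i: False}


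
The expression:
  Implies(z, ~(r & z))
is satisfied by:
  {z: False, r: False}
  {r: True, z: False}
  {z: True, r: False}


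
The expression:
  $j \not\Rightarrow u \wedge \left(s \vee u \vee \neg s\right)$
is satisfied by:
  {j: True, u: False}


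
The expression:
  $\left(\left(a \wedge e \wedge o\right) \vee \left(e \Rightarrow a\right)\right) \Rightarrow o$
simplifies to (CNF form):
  $\left(e \vee o\right) \wedge \left(o \vee \neg a\right)$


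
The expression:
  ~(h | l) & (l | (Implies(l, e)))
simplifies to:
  ~h & ~l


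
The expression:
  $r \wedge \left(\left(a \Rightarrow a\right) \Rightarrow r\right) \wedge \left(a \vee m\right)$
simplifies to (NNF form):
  $r \wedge \left(a \vee m\right)$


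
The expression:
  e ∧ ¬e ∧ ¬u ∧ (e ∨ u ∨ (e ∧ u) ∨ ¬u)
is never true.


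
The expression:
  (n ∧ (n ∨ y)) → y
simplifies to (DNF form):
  y ∨ ¬n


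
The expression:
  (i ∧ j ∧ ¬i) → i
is always true.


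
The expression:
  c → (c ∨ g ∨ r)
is always true.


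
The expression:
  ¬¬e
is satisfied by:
  {e: True}


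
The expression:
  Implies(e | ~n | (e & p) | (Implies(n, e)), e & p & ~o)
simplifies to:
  (e | n) & (p | ~e) & (~e | ~o)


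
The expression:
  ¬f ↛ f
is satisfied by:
  {f: False}


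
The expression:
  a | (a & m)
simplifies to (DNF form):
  a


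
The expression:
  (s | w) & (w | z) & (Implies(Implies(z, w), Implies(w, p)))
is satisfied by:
  {z: True, w: True, s: True, p: True}
  {z: True, w: True, p: True, s: False}
  {w: True, s: True, p: True, z: False}
  {w: True, p: True, s: False, z: False}
  {z: True, s: True, p: True, w: False}
  {z: True, s: True, p: False, w: False}


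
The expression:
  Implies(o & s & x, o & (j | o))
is always true.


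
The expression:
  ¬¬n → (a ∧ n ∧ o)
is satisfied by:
  {o: True, a: True, n: False}
  {o: True, a: False, n: False}
  {a: True, o: False, n: False}
  {o: False, a: False, n: False}
  {n: True, o: True, a: True}


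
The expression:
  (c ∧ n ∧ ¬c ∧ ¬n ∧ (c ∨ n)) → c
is always true.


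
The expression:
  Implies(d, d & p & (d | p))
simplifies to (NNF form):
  p | ~d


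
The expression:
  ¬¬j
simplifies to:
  j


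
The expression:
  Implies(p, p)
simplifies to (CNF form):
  True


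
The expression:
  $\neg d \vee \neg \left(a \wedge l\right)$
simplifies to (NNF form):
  $\neg a \vee \neg d \vee \neg l$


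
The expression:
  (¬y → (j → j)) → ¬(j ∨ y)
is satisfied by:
  {y: False, j: False}


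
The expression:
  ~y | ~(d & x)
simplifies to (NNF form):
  ~d | ~x | ~y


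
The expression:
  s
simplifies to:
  s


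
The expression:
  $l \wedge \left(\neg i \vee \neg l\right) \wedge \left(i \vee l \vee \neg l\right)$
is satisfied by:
  {l: True, i: False}


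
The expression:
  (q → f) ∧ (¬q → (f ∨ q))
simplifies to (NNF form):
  f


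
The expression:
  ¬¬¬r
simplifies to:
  ¬r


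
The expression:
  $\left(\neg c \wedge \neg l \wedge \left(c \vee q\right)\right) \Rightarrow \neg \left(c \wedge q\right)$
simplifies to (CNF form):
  $\text{True}$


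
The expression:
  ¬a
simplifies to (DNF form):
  ¬a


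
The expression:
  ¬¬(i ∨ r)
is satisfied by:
  {i: True, r: True}
  {i: True, r: False}
  {r: True, i: False}


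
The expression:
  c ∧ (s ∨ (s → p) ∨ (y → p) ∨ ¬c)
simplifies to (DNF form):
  c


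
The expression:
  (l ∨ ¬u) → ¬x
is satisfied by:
  {u: True, x: False, l: False}
  {u: False, x: False, l: False}
  {l: True, u: True, x: False}
  {l: True, u: False, x: False}
  {x: True, u: True, l: False}


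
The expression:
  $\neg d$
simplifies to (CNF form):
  $\neg d$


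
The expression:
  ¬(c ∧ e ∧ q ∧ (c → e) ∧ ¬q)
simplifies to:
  True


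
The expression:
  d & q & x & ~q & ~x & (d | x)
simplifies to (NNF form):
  False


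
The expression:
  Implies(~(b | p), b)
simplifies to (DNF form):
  b | p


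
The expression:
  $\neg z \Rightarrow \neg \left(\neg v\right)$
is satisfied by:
  {z: True, v: True}
  {z: True, v: False}
  {v: True, z: False}


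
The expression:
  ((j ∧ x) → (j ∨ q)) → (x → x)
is always true.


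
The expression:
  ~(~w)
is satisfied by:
  {w: True}


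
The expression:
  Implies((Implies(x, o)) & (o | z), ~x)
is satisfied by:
  {o: False, x: False}
  {x: True, o: False}
  {o: True, x: False}


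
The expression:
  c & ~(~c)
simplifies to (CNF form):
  c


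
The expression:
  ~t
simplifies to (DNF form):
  ~t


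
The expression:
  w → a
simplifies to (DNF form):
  a ∨ ¬w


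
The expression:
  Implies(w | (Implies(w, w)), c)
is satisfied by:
  {c: True}


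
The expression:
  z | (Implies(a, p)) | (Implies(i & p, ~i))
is always true.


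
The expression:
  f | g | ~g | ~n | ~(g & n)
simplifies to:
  True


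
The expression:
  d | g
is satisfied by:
  {d: True, g: True}
  {d: True, g: False}
  {g: True, d: False}


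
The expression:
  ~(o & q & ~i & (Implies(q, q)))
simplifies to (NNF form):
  i | ~o | ~q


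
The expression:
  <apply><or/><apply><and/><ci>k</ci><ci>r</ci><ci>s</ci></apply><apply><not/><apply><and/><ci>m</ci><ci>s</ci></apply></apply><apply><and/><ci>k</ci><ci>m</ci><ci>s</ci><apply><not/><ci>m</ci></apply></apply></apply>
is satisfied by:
  {k: True, r: True, s: False, m: False}
  {k: True, r: False, s: False, m: False}
  {r: True, k: False, s: False, m: False}
  {k: False, r: False, s: False, m: False}
  {k: True, m: True, r: True, s: False}
  {k: True, m: True, r: False, s: False}
  {m: True, r: True, k: False, s: False}
  {m: True, k: False, r: False, s: False}
  {k: True, s: True, r: True, m: False}
  {k: True, s: True, r: False, m: False}
  {s: True, r: True, k: False, m: False}
  {s: True, k: False, r: False, m: False}
  {k: True, m: True, s: True, r: True}


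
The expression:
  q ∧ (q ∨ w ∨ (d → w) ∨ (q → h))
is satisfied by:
  {q: True}


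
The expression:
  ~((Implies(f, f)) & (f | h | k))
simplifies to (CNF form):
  ~f & ~h & ~k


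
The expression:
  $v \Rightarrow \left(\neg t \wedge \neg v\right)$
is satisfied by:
  {v: False}


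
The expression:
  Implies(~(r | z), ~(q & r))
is always true.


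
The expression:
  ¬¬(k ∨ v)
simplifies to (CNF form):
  k ∨ v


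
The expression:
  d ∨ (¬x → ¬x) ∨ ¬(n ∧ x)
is always true.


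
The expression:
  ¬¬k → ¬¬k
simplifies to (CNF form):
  True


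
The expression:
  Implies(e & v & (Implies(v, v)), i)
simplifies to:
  i | ~e | ~v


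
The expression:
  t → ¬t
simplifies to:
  ¬t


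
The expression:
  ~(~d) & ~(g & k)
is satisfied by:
  {d: True, g: False, k: False}
  {k: True, d: True, g: False}
  {g: True, d: True, k: False}


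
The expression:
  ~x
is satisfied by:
  {x: False}


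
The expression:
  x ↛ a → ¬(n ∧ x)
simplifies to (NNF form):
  a ∨ ¬n ∨ ¬x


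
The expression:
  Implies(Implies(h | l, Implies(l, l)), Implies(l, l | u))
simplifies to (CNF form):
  True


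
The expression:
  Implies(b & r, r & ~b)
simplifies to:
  ~b | ~r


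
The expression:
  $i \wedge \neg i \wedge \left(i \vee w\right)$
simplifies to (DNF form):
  $\text{False}$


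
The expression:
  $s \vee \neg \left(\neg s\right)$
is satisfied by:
  {s: True}


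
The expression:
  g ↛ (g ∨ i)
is never true.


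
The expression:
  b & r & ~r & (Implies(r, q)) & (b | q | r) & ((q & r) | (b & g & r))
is never true.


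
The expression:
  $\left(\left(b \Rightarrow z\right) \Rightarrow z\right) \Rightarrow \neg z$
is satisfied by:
  {z: False}


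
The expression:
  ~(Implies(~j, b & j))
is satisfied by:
  {j: False}


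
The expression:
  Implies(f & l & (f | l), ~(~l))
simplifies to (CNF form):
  True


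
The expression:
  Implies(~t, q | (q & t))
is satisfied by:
  {t: True, q: True}
  {t: True, q: False}
  {q: True, t: False}


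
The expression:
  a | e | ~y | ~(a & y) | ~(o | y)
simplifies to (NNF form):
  True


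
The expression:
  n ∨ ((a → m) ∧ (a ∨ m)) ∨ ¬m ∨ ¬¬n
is always true.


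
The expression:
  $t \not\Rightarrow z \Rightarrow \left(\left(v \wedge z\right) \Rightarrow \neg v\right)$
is always true.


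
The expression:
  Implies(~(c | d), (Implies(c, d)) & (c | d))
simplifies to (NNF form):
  c | d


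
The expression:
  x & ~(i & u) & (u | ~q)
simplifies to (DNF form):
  (u & x & ~i) | (u & x & ~u) | (x & ~i & ~q) | (x & ~q & ~u)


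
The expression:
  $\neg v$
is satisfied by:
  {v: False}


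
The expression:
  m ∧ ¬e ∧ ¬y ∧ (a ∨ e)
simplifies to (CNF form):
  a ∧ m ∧ ¬e ∧ ¬y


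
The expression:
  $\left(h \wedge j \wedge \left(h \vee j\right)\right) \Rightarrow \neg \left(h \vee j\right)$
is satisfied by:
  {h: False, j: False}
  {j: True, h: False}
  {h: True, j: False}


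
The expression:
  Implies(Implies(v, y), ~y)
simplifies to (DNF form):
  ~y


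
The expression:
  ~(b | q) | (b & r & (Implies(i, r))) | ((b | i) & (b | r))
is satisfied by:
  {r: True, b: True, i: True, q: False}
  {r: True, b: True, i: False, q: False}
  {b: True, i: True, q: False, r: False}
  {b: True, i: False, q: False, r: False}
  {r: True, i: True, q: False, b: False}
  {r: True, i: False, q: False, b: False}
  {i: True, r: False, q: False, b: False}
  {i: False, r: False, q: False, b: False}
  {r: True, b: True, q: True, i: True}
  {r: True, b: True, q: True, i: False}
  {b: True, q: True, i: True, r: False}
  {b: True, q: True, i: False, r: False}
  {r: True, q: True, i: True, b: False}


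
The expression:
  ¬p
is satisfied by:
  {p: False}


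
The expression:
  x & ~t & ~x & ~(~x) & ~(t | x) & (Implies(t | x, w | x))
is never true.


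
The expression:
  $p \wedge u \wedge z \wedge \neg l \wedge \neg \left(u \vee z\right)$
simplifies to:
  $\text{False}$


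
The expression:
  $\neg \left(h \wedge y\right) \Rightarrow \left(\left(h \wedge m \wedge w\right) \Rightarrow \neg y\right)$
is always true.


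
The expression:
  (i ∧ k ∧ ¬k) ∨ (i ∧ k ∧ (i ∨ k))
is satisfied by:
  {i: True, k: True}


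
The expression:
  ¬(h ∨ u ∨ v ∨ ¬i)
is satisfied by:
  {i: True, u: False, v: False, h: False}


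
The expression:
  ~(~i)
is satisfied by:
  {i: True}


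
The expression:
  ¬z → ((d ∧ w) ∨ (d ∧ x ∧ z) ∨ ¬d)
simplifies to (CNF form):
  w ∨ z ∨ ¬d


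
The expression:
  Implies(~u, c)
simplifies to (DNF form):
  c | u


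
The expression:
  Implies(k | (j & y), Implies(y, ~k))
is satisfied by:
  {k: False, y: False}
  {y: True, k: False}
  {k: True, y: False}


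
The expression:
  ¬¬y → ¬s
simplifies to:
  ¬s ∨ ¬y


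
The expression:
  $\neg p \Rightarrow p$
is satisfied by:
  {p: True}


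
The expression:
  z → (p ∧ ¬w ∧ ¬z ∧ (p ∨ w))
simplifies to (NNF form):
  ¬z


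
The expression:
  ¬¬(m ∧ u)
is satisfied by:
  {m: True, u: True}


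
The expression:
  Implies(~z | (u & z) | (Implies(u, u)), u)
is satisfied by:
  {u: True}


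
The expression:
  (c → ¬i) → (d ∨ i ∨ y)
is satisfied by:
  {i: True, y: True, d: True}
  {i: True, y: True, d: False}
  {i: True, d: True, y: False}
  {i: True, d: False, y: False}
  {y: True, d: True, i: False}
  {y: True, d: False, i: False}
  {d: True, y: False, i: False}


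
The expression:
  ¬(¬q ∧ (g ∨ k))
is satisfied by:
  {q: True, k: False, g: False}
  {q: True, g: True, k: False}
  {q: True, k: True, g: False}
  {q: True, g: True, k: True}
  {g: False, k: False, q: False}


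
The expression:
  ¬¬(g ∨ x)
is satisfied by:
  {x: True, g: True}
  {x: True, g: False}
  {g: True, x: False}


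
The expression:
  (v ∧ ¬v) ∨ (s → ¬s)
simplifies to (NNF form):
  ¬s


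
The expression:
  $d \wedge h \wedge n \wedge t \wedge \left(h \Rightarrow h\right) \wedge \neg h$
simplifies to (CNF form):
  $\text{False}$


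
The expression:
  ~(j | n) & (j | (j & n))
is never true.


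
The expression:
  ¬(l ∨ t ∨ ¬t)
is never true.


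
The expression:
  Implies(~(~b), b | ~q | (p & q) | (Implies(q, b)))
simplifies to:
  True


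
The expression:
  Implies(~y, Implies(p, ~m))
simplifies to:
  y | ~m | ~p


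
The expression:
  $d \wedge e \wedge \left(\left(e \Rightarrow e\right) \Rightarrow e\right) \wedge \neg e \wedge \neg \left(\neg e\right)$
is never true.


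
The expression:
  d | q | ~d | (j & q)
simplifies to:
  True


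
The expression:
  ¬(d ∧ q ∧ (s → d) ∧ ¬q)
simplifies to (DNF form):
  True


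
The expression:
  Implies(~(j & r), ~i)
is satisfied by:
  {r: True, j: True, i: False}
  {r: True, j: False, i: False}
  {j: True, r: False, i: False}
  {r: False, j: False, i: False}
  {r: True, i: True, j: True}


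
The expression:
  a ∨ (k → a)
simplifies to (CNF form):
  a ∨ ¬k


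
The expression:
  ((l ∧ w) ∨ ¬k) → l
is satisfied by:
  {k: True, l: True}
  {k: True, l: False}
  {l: True, k: False}


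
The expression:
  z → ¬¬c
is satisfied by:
  {c: True, z: False}
  {z: False, c: False}
  {z: True, c: True}


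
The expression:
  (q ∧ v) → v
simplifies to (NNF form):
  True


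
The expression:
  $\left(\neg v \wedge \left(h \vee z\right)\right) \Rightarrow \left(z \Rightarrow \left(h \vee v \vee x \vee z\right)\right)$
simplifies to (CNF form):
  $\text{True}$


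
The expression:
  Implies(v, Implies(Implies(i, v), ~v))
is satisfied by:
  {v: False}


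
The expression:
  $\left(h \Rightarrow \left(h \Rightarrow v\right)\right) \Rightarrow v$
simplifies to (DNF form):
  $h \vee v$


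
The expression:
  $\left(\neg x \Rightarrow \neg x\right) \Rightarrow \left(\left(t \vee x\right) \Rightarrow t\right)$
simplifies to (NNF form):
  $t \vee \neg x$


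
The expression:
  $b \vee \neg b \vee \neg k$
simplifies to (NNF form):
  $\text{True}$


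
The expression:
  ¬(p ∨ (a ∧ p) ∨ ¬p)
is never true.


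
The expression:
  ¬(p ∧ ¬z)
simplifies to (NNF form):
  z ∨ ¬p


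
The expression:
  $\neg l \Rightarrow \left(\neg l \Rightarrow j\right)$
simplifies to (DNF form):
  $j \vee l$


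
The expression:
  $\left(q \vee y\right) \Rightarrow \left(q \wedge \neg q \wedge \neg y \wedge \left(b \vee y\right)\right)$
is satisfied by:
  {q: False, y: False}


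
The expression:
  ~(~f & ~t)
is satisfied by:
  {t: True, f: True}
  {t: True, f: False}
  {f: True, t: False}


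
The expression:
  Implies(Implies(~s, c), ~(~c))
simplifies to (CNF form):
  c | ~s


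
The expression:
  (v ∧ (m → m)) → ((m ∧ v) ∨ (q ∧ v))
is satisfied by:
  {q: True, m: True, v: False}
  {q: True, v: False, m: False}
  {m: True, v: False, q: False}
  {m: False, v: False, q: False}
  {q: True, m: True, v: True}
  {q: True, v: True, m: False}
  {m: True, v: True, q: False}


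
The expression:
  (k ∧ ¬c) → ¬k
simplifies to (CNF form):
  c ∨ ¬k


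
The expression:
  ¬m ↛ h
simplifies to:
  h ∨ ¬m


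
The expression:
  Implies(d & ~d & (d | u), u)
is always true.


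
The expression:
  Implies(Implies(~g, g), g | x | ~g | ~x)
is always true.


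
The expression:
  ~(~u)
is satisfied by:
  {u: True}


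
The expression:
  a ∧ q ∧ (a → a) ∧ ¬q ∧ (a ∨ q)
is never true.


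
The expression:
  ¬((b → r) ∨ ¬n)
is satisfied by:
  {b: True, n: True, r: False}


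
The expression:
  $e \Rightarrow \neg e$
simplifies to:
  $\neg e$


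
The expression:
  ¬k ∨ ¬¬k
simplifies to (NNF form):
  True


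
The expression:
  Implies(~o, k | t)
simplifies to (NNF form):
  k | o | t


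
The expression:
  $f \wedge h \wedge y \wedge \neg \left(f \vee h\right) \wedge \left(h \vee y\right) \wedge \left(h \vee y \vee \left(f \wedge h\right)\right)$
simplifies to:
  $\text{False}$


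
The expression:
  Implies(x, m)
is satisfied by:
  {m: True, x: False}
  {x: False, m: False}
  {x: True, m: True}


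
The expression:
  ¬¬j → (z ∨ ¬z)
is always true.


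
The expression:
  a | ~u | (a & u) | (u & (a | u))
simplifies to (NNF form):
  True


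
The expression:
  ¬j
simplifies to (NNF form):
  ¬j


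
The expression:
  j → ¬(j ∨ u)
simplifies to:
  ¬j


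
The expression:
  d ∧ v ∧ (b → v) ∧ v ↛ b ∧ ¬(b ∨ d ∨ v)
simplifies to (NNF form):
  False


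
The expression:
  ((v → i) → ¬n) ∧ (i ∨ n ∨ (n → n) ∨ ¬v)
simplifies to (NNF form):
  (v ∧ ¬i) ∨ ¬n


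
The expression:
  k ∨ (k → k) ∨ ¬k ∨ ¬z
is always true.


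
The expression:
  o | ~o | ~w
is always true.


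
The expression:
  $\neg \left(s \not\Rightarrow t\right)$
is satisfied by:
  {t: True, s: False}
  {s: False, t: False}
  {s: True, t: True}


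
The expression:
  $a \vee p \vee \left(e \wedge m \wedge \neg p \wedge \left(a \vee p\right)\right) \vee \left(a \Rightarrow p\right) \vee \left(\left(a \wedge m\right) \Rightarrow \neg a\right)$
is always true.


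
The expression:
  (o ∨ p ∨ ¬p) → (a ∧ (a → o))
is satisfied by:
  {a: True, o: True}


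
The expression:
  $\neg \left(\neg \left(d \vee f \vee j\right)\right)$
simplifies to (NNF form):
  $d \vee f \vee j$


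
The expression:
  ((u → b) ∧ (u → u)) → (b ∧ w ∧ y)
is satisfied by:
  {w: True, u: True, y: True, b: False}
  {w: True, u: True, y: False, b: False}
  {u: True, y: True, w: False, b: False}
  {u: True, w: False, y: False, b: False}
  {b: True, w: True, u: True, y: True}
  {b: True, w: True, y: True, u: False}


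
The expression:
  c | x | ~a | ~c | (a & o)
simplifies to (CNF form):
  True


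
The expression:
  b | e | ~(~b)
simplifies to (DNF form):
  b | e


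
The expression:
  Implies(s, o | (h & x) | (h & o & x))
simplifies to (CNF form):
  (h | o | ~s) & (o | x | ~s)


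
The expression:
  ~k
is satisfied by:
  {k: False}


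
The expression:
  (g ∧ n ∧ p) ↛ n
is never true.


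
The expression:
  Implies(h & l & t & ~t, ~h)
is always true.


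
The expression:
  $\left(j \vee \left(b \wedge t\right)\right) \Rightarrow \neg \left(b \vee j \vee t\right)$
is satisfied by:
  {t: False, j: False, b: False}
  {b: True, t: False, j: False}
  {t: True, b: False, j: False}


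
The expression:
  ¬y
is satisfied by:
  {y: False}


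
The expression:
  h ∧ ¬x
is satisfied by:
  {h: True, x: False}


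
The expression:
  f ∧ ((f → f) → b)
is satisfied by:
  {b: True, f: True}


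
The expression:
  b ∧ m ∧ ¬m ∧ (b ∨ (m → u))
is never true.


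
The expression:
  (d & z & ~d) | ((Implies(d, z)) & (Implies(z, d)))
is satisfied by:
  {z: False, d: False}
  {d: True, z: True}


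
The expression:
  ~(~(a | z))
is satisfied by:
  {a: True, z: True}
  {a: True, z: False}
  {z: True, a: False}


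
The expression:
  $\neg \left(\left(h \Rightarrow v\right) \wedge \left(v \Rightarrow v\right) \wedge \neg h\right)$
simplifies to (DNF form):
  $h$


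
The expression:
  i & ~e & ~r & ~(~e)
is never true.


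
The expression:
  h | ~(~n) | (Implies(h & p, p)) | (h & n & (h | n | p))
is always true.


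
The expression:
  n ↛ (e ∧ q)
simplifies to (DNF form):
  (n ∧ ¬e) ∨ (n ∧ ¬q)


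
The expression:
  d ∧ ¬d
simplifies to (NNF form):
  False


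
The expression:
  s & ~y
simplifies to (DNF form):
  s & ~y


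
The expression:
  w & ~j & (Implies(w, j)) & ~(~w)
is never true.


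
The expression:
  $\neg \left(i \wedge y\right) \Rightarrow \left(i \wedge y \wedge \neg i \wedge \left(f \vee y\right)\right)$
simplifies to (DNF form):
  $i \wedge y$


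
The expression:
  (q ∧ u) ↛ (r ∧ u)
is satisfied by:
  {u: True, q: True, r: False}


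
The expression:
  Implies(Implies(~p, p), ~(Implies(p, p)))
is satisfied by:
  {p: False}


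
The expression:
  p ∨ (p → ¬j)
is always true.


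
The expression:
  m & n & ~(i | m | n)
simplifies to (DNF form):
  False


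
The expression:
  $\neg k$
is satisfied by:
  {k: False}


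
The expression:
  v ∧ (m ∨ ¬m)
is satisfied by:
  {v: True}


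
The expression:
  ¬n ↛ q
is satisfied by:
  {n: False, q: False}


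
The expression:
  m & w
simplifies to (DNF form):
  m & w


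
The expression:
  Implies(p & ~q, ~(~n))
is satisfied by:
  {n: True, q: True, p: False}
  {n: True, p: False, q: False}
  {q: True, p: False, n: False}
  {q: False, p: False, n: False}
  {n: True, q: True, p: True}
  {n: True, p: True, q: False}
  {q: True, p: True, n: False}


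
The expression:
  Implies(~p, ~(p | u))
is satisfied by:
  {p: True, u: False}
  {u: False, p: False}
  {u: True, p: True}


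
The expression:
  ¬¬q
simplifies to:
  q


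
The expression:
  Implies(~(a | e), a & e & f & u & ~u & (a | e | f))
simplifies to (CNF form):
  a | e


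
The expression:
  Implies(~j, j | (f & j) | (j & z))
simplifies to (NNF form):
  j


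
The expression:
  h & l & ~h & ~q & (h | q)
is never true.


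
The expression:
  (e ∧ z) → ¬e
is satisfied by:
  {e: False, z: False}
  {z: True, e: False}
  {e: True, z: False}


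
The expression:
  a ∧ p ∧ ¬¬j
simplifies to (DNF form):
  a ∧ j ∧ p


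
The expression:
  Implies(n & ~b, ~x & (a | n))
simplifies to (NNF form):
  b | ~n | ~x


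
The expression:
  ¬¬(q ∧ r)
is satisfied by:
  {r: True, q: True}


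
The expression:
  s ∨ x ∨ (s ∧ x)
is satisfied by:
  {x: True, s: True}
  {x: True, s: False}
  {s: True, x: False}


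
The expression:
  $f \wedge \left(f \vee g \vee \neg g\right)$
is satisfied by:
  {f: True}


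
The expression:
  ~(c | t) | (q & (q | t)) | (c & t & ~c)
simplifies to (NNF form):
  q | (~c & ~t)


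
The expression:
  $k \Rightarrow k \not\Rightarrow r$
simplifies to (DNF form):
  $\neg k \vee \neg r$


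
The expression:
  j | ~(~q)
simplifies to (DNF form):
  j | q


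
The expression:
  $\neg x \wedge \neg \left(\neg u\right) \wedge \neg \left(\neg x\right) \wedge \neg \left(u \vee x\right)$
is never true.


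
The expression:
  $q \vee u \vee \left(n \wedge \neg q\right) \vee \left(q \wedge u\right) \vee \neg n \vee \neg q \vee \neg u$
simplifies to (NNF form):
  $\text{True}$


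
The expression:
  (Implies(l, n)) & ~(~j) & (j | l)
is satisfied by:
  {j: True, n: True, l: False}
  {j: True, l: False, n: False}
  {j: True, n: True, l: True}


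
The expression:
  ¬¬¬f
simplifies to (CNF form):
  ¬f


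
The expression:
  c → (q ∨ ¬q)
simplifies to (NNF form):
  True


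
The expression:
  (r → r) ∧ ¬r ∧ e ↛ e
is never true.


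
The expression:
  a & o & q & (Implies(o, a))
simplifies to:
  a & o & q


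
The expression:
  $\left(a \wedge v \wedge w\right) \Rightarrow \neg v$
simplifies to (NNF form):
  $\neg a \vee \neg v \vee \neg w$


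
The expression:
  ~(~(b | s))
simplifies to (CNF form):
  b | s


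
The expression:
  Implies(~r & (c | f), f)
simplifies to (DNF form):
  f | r | ~c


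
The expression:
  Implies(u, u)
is always true.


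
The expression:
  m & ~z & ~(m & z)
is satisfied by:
  {m: True, z: False}


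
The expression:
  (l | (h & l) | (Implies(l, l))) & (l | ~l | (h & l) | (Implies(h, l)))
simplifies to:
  True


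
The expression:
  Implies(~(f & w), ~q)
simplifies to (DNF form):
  ~q | (f & w)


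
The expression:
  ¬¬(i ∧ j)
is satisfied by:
  {i: True, j: True}


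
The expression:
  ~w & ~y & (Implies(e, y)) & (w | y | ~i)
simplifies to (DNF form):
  ~e & ~i & ~w & ~y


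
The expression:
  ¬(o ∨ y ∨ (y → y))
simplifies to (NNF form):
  False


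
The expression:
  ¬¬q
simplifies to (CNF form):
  q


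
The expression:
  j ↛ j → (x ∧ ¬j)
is always true.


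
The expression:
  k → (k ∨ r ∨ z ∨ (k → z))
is always true.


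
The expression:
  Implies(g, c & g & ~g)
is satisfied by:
  {g: False}


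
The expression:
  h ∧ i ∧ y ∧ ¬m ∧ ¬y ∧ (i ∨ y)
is never true.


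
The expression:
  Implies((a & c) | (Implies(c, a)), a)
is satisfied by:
  {a: True, c: True}
  {a: True, c: False}
  {c: True, a: False}


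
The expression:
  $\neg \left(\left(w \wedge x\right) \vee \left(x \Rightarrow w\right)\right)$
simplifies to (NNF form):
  $x \wedge \neg w$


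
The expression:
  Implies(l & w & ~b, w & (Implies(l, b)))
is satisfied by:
  {b: True, l: False, w: False}
  {l: False, w: False, b: False}
  {w: True, b: True, l: False}
  {w: True, l: False, b: False}
  {b: True, l: True, w: False}
  {l: True, b: False, w: False}
  {w: True, l: True, b: True}


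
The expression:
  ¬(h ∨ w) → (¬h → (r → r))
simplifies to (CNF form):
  True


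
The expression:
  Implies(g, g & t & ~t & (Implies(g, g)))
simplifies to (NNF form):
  ~g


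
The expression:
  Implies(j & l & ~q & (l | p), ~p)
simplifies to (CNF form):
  q | ~j | ~l | ~p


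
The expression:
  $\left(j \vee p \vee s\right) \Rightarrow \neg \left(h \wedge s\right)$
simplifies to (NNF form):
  $\neg h \vee \neg s$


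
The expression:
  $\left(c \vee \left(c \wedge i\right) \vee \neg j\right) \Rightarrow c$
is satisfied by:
  {c: True, j: True}
  {c: True, j: False}
  {j: True, c: False}


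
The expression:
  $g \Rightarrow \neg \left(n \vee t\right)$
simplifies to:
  $\left(\neg n \wedge \neg t\right) \vee \neg g$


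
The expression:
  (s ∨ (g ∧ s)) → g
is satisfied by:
  {g: True, s: False}
  {s: False, g: False}
  {s: True, g: True}


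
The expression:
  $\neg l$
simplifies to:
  $\neg l$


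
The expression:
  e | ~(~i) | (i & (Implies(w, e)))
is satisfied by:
  {i: True, e: True}
  {i: True, e: False}
  {e: True, i: False}


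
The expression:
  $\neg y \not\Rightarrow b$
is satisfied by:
  {y: False, b: False}


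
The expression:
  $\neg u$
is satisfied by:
  {u: False}


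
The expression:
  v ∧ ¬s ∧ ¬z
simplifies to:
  v ∧ ¬s ∧ ¬z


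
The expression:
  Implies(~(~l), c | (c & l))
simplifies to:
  c | ~l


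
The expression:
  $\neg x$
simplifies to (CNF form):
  $\neg x$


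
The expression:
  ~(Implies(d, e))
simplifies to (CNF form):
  d & ~e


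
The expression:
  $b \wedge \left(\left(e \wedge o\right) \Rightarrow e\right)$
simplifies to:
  $b$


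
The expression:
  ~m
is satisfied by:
  {m: False}


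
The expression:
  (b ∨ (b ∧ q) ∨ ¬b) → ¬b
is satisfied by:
  {b: False}


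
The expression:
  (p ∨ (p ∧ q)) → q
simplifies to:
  q ∨ ¬p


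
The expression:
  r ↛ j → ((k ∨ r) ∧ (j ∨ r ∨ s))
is always true.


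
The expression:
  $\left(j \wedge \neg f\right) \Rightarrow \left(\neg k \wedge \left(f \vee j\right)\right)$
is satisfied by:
  {f: True, k: False, j: False}
  {f: False, k: False, j: False}
  {j: True, f: True, k: False}
  {j: True, f: False, k: False}
  {k: True, f: True, j: False}
  {k: True, f: False, j: False}
  {k: True, j: True, f: True}


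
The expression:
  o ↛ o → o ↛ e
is always true.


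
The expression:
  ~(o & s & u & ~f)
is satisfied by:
  {f: True, u: False, o: False, s: False}
  {s: False, u: False, f: False, o: False}
  {s: True, f: True, u: False, o: False}
  {s: True, u: False, f: False, o: False}
  {o: True, f: True, s: False, u: False}
  {o: True, s: False, u: False, f: False}
  {o: True, s: True, f: True, u: False}
  {o: True, s: True, u: False, f: False}
  {f: True, u: True, o: False, s: False}
  {u: True, o: False, f: False, s: False}
  {s: True, u: True, f: True, o: False}
  {s: True, u: True, o: False, f: False}
  {f: True, u: True, o: True, s: False}
  {u: True, o: True, s: False, f: False}
  {s: True, u: True, o: True, f: True}


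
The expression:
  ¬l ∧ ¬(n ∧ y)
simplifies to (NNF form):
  ¬l ∧ (¬n ∨ ¬y)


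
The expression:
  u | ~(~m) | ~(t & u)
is always true.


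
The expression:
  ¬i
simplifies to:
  ¬i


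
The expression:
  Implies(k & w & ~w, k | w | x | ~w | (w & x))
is always true.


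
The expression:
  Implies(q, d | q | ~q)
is always true.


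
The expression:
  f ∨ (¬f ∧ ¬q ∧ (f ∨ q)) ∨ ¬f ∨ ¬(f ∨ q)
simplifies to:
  True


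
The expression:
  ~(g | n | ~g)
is never true.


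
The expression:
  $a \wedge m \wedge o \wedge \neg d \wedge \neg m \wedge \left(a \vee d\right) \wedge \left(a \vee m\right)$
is never true.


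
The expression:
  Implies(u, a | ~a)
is always true.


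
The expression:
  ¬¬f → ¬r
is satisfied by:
  {r: False, f: False}
  {f: True, r: False}
  {r: True, f: False}


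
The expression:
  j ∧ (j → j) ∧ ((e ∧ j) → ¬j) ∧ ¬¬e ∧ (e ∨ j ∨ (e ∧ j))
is never true.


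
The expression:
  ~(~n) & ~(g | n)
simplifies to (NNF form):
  False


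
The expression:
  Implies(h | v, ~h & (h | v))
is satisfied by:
  {h: False}


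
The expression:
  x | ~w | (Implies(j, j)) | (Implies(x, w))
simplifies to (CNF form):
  True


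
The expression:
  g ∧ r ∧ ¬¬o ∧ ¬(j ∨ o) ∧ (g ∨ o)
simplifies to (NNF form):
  False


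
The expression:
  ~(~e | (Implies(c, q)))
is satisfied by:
  {c: True, e: True, q: False}


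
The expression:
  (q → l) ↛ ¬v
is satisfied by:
  {l: True, v: True, q: False}
  {v: True, q: False, l: False}
  {q: True, l: True, v: True}


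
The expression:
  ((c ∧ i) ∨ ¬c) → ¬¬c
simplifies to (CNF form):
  c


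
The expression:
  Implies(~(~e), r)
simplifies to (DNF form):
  r | ~e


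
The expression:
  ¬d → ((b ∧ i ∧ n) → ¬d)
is always true.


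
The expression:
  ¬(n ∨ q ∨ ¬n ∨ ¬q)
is never true.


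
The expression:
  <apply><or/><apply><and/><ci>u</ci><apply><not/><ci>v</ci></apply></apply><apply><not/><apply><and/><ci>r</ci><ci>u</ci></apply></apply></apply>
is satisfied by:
  {u: False, v: False, r: False}
  {r: True, u: False, v: False}
  {v: True, u: False, r: False}
  {r: True, v: True, u: False}
  {u: True, r: False, v: False}
  {r: True, u: True, v: False}
  {v: True, u: True, r: False}


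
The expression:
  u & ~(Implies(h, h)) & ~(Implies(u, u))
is never true.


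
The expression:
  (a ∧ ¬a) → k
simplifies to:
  True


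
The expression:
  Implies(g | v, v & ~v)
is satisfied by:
  {g: False, v: False}


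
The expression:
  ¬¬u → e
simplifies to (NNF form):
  e ∨ ¬u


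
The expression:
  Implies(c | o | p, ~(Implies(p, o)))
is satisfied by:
  {p: True, o: False, c: False}
  {o: False, c: False, p: False}
  {p: True, c: True, o: False}


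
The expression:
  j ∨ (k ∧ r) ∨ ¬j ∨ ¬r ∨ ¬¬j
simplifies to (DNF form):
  True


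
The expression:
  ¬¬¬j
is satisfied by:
  {j: False}


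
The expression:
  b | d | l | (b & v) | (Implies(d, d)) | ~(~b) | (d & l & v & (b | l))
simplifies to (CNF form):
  True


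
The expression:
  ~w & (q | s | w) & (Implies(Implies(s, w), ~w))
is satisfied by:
  {q: True, s: True, w: False}
  {q: True, w: False, s: False}
  {s: True, w: False, q: False}


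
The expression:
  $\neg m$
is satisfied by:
  {m: False}


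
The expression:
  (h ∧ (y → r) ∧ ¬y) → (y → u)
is always true.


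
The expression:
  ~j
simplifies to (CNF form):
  ~j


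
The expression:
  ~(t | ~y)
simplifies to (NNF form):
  y & ~t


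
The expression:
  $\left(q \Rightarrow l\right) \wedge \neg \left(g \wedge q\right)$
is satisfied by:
  {l: True, g: False, q: False}
  {g: False, q: False, l: False}
  {l: True, g: True, q: False}
  {g: True, l: False, q: False}
  {q: True, l: True, g: False}


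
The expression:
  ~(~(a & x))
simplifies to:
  a & x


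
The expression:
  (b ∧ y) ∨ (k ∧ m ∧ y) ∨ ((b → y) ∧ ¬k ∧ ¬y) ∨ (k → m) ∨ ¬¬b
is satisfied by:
  {b: True, m: True, k: False}
  {b: True, k: False, m: False}
  {m: True, k: False, b: False}
  {m: False, k: False, b: False}
  {b: True, m: True, k: True}
  {b: True, k: True, m: False}
  {m: True, k: True, b: False}


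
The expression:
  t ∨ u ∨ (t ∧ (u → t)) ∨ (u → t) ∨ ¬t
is always true.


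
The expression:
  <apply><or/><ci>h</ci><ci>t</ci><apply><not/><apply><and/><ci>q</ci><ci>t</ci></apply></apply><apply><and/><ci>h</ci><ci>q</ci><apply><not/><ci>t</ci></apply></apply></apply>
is always true.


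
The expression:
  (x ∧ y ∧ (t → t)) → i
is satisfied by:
  {i: True, y: False, x: False}
  {y: False, x: False, i: False}
  {i: True, x: True, y: False}
  {x: True, y: False, i: False}
  {i: True, y: True, x: False}
  {y: True, i: False, x: False}
  {i: True, x: True, y: True}


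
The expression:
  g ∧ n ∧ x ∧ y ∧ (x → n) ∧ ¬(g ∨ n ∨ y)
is never true.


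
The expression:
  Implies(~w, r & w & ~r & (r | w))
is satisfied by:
  {w: True}


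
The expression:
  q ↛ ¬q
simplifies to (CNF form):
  q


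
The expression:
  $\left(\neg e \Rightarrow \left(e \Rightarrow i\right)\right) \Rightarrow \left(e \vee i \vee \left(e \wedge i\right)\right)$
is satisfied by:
  {i: True, e: True}
  {i: True, e: False}
  {e: True, i: False}


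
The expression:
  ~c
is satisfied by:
  {c: False}


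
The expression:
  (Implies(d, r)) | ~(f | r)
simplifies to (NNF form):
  r | ~d | ~f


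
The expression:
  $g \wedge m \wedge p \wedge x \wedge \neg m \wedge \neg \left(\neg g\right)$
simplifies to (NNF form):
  $\text{False}$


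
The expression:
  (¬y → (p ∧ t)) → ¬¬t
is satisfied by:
  {t: True, y: False}
  {y: False, t: False}
  {y: True, t: True}


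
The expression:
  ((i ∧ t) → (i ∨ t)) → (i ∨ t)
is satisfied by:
  {i: True, t: True}
  {i: True, t: False}
  {t: True, i: False}


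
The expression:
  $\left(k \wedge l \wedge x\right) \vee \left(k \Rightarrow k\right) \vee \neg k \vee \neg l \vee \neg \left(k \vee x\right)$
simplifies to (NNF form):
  $\text{True}$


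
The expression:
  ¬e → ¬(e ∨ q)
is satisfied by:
  {e: True, q: False}
  {q: False, e: False}
  {q: True, e: True}


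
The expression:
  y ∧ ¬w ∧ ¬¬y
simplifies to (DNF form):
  y ∧ ¬w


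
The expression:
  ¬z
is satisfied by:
  {z: False}


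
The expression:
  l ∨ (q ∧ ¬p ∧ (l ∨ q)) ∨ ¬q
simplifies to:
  l ∨ ¬p ∨ ¬q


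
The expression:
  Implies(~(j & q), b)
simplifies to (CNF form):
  (b | j) & (b | q)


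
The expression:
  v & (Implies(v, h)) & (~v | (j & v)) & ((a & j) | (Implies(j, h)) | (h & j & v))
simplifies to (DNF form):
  h & j & v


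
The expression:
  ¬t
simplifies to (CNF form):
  ¬t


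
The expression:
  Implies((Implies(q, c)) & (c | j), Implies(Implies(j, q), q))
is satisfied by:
  {q: True, j: True, c: False}
  {q: True, j: False, c: False}
  {j: True, q: False, c: False}
  {q: False, j: False, c: False}
  {q: True, c: True, j: True}
  {q: True, c: True, j: False}
  {c: True, j: True, q: False}


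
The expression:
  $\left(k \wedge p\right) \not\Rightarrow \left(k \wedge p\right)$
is never true.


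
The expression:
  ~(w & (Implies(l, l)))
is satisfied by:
  {w: False}


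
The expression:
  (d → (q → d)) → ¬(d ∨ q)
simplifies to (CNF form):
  ¬d ∧ ¬q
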